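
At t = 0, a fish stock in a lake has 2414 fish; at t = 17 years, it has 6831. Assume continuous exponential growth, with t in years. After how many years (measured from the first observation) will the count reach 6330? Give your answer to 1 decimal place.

t ≈ 15.8 years

r = ln(6831/2414) / 17 ≈ 0.061187 per year
t = ln(6330/2414) / r = 0.96402 / 0.061187 ≈ 15.755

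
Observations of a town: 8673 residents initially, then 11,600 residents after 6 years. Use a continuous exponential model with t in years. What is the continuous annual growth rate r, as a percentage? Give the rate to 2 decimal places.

11600 = 8673 · e^(r·6)
e^(6r) = 11600/8673 = 1.33748
r = ln(1.33748) / 6 = 0.29079 / 6

r ≈ 4.85% per year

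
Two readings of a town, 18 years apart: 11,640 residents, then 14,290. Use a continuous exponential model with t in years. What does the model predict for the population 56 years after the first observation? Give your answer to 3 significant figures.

≈ 22,000 residents

r = ln(14290/11640) / 18 ≈ 0.011395 per year
P(56) = 11640 · e^(0.011395·56) = 11640 · 1.89293 ≈ 22033.75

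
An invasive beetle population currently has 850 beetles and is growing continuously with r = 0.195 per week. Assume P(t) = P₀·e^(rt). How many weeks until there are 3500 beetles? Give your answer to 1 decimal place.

3500 = 850 · e^(0.195·t)
t = ln(3500/850) / 0.195 = ln(4.11765) / 0.195 = 1.41528 / 0.195

t ≈ 7.3 weeks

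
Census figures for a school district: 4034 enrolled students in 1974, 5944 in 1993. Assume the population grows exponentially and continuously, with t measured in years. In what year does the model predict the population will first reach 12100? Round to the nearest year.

year 2028

r = ln(5944/4034) / 19 = 0.38762/19 ≈ 0.020401 per year
t = ln(12100/4034) / r = 1.09845/0.020401 ≈ 53.84 years after 1974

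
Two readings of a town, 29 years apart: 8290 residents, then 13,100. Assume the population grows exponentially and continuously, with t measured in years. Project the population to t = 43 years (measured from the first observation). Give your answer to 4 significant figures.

≈ 16,340 residents

r = ln(13100/8290) / 29 ≈ 0.015778 per year
P(43) = 8290 · e^(0.015778·43) = 8290 · 1.97083 ≈ 16338.17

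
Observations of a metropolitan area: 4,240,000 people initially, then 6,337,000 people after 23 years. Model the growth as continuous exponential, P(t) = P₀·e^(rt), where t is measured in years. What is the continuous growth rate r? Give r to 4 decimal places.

r ≈ 0.0175 per year

6337000 = 4240000 · e^(r·23)
e^(23r) = 6337000/4240000 = 1.49458
r = ln(1.49458) / 23 = 0.40184 / 23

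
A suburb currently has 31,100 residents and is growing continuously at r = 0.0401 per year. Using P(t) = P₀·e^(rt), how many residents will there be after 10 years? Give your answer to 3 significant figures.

P(10) = 31100 · e^(0.0401·10) = 31100 · e^(0.401)
= 31100 · 1.49332 ≈ 46442.17

≈ 46,400 residents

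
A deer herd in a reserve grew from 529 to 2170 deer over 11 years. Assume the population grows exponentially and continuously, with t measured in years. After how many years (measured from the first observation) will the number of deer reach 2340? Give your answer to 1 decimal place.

t ≈ 11.6 years

r = ln(2170/529) / 11 ≈ 0.128318 per year
t = ln(2340/529) / r = 1.48692 / 0.128318 ≈ 11.588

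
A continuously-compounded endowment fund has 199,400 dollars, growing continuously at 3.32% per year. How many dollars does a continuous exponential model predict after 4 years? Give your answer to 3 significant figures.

P(4) = 199400 · e^(0.0332·4) = 199400 · e^(0.1328)
= 199400 · 1.14202 ≈ 227719.1

≈ 228,000 dollars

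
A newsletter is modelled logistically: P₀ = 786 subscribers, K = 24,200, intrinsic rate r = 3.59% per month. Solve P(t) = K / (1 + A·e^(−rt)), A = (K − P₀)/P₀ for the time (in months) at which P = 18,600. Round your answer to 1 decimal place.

t ≈ 128.0 months

A = (24200 − 786)/786 = 29.7888
18600 = 24200/(1 + 29.7888·e^(−0.0359t)) → 1 + 29.7888·e^(−0.0359t) = 1.30108
e^(−0.0359t) = 0.010107 → t = ln(98.94138)/0.0359 = 4.59453/0.0359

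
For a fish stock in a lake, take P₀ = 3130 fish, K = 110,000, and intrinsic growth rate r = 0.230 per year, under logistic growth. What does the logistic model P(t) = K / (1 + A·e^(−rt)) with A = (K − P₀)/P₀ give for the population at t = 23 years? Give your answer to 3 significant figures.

A = (110000 − 3130)/3130 = 34.14377
P(23) = 110000 / (1 + 34.14377·e^(−0.23·23)) = 110000 / (1 + 34.14377·0.005042)
= 110000 / 1.17214 ≈ 93845.07

≈ 93,800 fish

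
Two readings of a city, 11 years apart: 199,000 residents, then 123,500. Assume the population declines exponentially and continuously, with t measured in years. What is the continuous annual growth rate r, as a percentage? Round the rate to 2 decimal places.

123500 = 199000 · e^(r·11)
e^(11r) = 123500/199000 = 0.6206
r = ln(0.6206) / 11 = -0.47706 / 11

r ≈ -4.34% per year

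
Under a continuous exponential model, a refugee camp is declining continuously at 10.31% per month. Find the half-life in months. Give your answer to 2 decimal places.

half-life ≈ 6.72 months

half-life = ln(2) / |r| = 0.69315 / 0.1031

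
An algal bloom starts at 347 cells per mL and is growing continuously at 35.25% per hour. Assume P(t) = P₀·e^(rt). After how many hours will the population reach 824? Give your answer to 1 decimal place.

t ≈ 2.5 hours

824 = 347 · e^(0.3525·t)
t = ln(824/347) / 0.3525 = ln(2.37464) / 0.3525 = 0.86485 / 0.3525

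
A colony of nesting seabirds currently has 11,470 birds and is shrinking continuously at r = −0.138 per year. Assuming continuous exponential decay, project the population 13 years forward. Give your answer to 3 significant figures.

≈ 1,910 birds

P(13) = 11470 · e^(-0.138·13) = 11470 · e^(-1.794)
= 11470 · 0.16629 ≈ 1907.39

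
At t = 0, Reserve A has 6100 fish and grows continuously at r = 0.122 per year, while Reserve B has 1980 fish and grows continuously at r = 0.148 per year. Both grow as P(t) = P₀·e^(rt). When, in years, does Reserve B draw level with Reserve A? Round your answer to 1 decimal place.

t ≈ 43.3 years

6100·e^(0.122t) = 1980·e^(0.148t)
6100/1980 = e^((0.148 − 0.122)t) → ln(3.08081) = 0.026·t
t = 1.12519 / 0.026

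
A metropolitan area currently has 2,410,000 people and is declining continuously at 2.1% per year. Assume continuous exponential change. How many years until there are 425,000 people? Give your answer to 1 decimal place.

425000 = 2410000 · e^(-0.021·t)
t = ln(425000/2410000) / -0.021 = ln(0.17635) / -0.021 = -1.73529 / -0.021

t ≈ 82.6 years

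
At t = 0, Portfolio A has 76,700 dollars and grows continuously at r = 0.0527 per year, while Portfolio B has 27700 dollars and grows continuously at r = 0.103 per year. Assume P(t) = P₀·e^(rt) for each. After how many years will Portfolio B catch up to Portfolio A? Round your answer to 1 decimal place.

t ≈ 20.2 years

76700·e^(0.0527t) = 27700·e^(0.103t)
76700/27700 = e^((0.103 − 0.0527)t) → ln(2.76895) = 0.0503·t
t = 1.01847 / 0.0503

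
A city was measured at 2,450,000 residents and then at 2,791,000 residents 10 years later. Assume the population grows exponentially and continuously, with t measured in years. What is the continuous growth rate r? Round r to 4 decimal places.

r ≈ 0.0130 per year

2791000 = 2450000 · e^(r·10)
e^(10r) = 2791000/2450000 = 1.13918
r = ln(1.13918) / 10 = 0.13031 / 10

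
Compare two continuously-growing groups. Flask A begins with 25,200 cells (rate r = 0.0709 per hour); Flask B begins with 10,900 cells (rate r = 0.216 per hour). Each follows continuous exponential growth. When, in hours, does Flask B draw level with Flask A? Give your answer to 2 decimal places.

25200·e^(0.0709t) = 10900·e^(0.216t)
25200/10900 = e^((0.216 − 0.0709)t) → ln(2.31193) = 0.1451·t
t = 0.83808 / 0.1451

t ≈ 5.78 hours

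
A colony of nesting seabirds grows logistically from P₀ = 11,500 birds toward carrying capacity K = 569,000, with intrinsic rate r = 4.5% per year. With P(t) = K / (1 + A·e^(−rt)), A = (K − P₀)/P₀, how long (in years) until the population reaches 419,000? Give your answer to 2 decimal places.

t ≈ 109.07 years

A = (569000 − 11500)/11500 = 48.47826
419000 = 569000/(1 + 48.47826·e^(−0.045t)) → 1 + 48.47826·e^(−0.045t) = 1.358
e^(−0.045t) = 0.007385 → t = ln(135.41594)/0.045 = 4.90835/0.045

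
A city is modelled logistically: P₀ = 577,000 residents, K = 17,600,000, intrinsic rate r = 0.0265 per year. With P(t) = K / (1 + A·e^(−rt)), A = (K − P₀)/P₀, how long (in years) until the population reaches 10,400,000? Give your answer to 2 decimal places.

t ≈ 141.59 years

A = (17600000 − 577000)/577000 = 29.5026
10400000 = 17600000/(1 + 29.5026·e^(−0.0265t)) → 1 + 29.5026·e^(−0.0265t) = 1.69231
e^(−0.0265t) = 0.023466 → t = ln(42.61487)/0.0265 = 3.7522/0.0265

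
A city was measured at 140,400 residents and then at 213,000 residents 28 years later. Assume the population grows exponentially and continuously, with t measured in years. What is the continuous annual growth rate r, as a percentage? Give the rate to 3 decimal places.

213000 = 140400 · e^(r·28)
e^(28r) = 213000/140400 = 1.51709
r = ln(1.51709) / 28 = 0.4168 / 28

r ≈ 1.489% per year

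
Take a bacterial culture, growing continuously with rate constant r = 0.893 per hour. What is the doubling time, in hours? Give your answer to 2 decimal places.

doubling time ≈ 0.78 hours

doubling time = ln(2) / |r| = 0.69315 / 0.893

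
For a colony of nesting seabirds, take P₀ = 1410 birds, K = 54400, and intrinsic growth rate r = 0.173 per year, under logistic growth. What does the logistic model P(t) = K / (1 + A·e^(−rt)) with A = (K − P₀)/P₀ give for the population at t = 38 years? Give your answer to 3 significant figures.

A = (54400 − 1410)/1410 = 37.58156
P(38) = 54400 / (1 + 37.58156·e^(−0.173·38)) = 54400 / (1 + 37.58156·0.001396)
= 54400 / 1.05247 ≈ 51687.86

≈ 51,700 birds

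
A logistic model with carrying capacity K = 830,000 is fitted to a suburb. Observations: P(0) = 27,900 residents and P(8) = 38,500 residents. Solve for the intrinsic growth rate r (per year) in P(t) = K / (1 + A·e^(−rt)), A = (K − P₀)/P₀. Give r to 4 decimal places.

r ≈ 0.0419 per year

A = (830000 − 27900)/27900 = 28.7491
38500 = 830000/(1 + 28.7491·e^(−r·8)) → e^(−8r) = (21.55844 − 1)/28.7491 = 0.715099
r = −ln(0.715099)/8 = 0.33533/8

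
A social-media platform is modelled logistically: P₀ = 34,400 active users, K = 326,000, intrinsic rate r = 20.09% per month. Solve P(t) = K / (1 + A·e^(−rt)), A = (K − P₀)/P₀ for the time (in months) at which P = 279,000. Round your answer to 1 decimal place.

t ≈ 19.5 months

A = (326000 − 34400)/34400 = 8.47674
279000 = 326000/(1 + 8.47674·e^(−0.2009t)) → 1 + 8.47674·e^(−0.2009t) = 1.16846
e^(−0.2009t) = 0.019873 → t = ln(50.3194)/0.2009 = 3.91839/0.2009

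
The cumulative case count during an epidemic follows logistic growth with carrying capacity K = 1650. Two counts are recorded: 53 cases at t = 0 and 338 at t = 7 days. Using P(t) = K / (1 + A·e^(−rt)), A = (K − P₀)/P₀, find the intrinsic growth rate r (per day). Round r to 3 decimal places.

r ≈ 0.293 per day

A = (1650 − 53)/53 = 30.13208
338 = 1650/(1 + 30.13208·e^(−r·7)) → e^(−7r) = (4.88166 − 1)/30.13208 = 0.128821
r = −ln(0.128821)/7 = 2.04933/7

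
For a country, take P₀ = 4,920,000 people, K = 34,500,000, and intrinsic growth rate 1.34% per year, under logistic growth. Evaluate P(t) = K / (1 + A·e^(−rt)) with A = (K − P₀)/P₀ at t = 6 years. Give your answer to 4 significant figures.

A = (34500000 − 4920000)/4920000 = 6.0122
P(6) = 34500000 / (1 + 6.0122·e^(−0.0134·6)) = 34500000 / (1 + 6.0122·0.922747)
= 34500000 / 6.54774 ≈ 5268996.75

≈ 5,269,000 people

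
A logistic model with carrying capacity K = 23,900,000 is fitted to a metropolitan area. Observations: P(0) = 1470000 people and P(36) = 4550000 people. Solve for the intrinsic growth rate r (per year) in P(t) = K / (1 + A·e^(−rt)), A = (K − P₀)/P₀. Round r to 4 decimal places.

A = (23900000 − 1470000)/1470000 = 15.2585
4550000 = 23900000/(1 + 15.2585·e^(−r·36)) → e^(−36r) = (5.25275 − 1)/15.2585 = 0.278713
r = −ln(0.278713)/36 = 1.27757/36

r ≈ 0.0355 per year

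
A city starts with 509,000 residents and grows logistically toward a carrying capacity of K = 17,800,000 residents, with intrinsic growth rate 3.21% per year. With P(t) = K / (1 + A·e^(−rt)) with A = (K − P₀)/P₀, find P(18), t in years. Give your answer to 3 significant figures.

≈ 887,000 residents

A = (17800000 − 509000)/509000 = 33.97053
P(18) = 17800000 / (1 + 33.97053·e^(−0.0321·18)) = 17800000 / (1 + 33.97053·0.561131)
= 17800000 / 20.06193 ≈ 887252.42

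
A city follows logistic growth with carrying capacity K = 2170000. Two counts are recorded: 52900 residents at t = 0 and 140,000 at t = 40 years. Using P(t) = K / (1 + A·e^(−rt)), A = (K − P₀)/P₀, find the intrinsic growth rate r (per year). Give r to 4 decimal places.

r ≈ 0.0254 per year

A = (2170000 − 52900)/52900 = 40.02079
140000 = 2170000/(1 + 40.02079·e^(−r·40)) → e^(−40r) = (15.5 − 1)/40.02079 = 0.362312
r = −ln(0.362312)/40 = 1.01525/40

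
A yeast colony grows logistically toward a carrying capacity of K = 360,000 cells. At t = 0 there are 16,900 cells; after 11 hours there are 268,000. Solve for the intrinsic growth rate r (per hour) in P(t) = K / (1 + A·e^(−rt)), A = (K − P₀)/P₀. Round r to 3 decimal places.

r ≈ 0.371 per hour

A = (360000 − 16900)/16900 = 20.30178
268000 = 360000/(1 + 20.30178·e^(−r·11)) → e^(−11r) = (1.34328 − 1)/20.30178 = 0.016909
r = −ln(0.016909)/11 = 4.07991/11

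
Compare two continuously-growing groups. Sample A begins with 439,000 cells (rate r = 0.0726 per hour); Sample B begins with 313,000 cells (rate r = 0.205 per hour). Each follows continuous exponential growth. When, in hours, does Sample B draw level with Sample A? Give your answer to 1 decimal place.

t ≈ 2.6 hours

439000·e^(0.0726t) = 313000·e^(0.205t)
439000/313000 = e^((0.205 − 0.0726)t) → ln(1.40256) = 0.1324·t
t = 0.3383 / 0.1324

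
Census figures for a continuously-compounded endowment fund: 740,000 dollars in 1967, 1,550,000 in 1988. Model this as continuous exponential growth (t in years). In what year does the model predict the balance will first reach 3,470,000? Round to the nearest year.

r = ln(1550000/740000) / 21 = 0.73936/21 ≈ 0.035208 per year
t = ln(3470000/740000) / r = 1.54526/0.035208 ≈ 43.89 years after 1967

year 2011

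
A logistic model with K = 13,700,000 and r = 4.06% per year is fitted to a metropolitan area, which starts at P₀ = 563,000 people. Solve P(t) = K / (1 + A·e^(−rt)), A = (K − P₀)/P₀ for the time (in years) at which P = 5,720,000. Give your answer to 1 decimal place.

t ≈ 69.4 years

A = (13700000 − 563000)/563000 = 23.33393
5720000 = 13700000/(1 + 23.33393·e^(−0.0406t)) → 1 + 23.33393·e^(−0.0406t) = 2.3951
e^(−0.0406t) = 0.059789 → t = ln(16.72557)/0.0406 = 2.81694/0.0406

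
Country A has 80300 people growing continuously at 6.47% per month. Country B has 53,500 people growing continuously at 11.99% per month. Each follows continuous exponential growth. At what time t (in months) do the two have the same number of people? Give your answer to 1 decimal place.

t ≈ 7.4 months

80300·e^(0.0647t) = 53500·e^(0.1199t)
80300/53500 = e^((0.1199 − 0.0647)t) → ln(1.50093) = 0.0552·t
t = 0.40609 / 0.0552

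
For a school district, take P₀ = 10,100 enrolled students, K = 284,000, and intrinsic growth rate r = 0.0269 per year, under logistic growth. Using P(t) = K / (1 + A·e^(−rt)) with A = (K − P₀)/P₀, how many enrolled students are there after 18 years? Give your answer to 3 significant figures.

≈ 16,000 enrolled students

A = (284000 − 10100)/10100 = 27.11881
P(18) = 284000 / (1 + 27.11881·e^(−0.0269·18)) = 284000 / (1 + 27.11881·0.61619)
= 284000 / 17.71034 ≈ 16035.83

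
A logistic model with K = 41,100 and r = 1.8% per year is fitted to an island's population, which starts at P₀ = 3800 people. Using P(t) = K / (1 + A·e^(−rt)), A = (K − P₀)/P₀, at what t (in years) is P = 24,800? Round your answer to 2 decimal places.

t ≈ 150.20 years

A = (41100 − 3800)/3800 = 9.81579
24800 = 41100/(1 + 9.81579·e^(−0.018t)) → 1 + 9.81579·e^(−0.018t) = 1.65726
e^(−0.018t) = 0.066959 → t = ln(14.93445)/0.018 = 2.70367/0.018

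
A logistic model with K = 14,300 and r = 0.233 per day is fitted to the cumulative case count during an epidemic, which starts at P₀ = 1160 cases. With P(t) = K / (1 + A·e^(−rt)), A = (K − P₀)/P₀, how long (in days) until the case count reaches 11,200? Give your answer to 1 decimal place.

t ≈ 15.9 days

A = (14300 − 1160)/1160 = 11.32759
11200 = 14300/(1 + 11.32759·e^(−0.233t)) → 1 + 11.32759·e^(−0.233t) = 1.27679
e^(−0.233t) = 0.024435 → t = ln(40.92547)/0.233 = 3.71175/0.233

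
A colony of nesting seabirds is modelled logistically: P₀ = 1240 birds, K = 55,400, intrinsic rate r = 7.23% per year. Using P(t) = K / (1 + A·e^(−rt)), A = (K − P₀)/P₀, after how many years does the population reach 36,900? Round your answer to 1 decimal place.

A = (55400 − 1240)/1240 = 43.67742
36900 = 55400/(1 + 43.67742·e^(−0.0723t)) → 1 + 43.67742·e^(−0.0723t) = 1.50136
e^(−0.0723t) = 0.011479 → t = ln(87.11874)/0.0723 = 4.46727/0.0723

t ≈ 61.8 years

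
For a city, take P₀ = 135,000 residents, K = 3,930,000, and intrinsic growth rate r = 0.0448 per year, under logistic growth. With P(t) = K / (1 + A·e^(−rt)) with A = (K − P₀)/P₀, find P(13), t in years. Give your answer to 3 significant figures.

A = (3930000 − 135000)/135000 = 28.11111
P(13) = 3930000 / (1 + 28.11111·e^(−0.0448·13)) = 3930000 / (1 + 28.11111·0.558556)
= 3930000 / 16.70164 ≈ 235306.29

≈ 235,000 residents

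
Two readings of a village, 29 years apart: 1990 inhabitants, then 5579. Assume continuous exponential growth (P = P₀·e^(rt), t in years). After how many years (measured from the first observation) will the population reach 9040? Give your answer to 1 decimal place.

r = ln(5579/1990) / 29 ≈ 0.035547 per year
t = ln(9040/1990) / r = 1.51352 / 0.035547 ≈ 42.578

t ≈ 42.6 years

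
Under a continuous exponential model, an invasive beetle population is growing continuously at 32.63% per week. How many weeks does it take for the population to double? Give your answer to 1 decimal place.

doubling time = ln(2) / |r| = 0.69315 / 0.3263

doubling time ≈ 2.1 weeks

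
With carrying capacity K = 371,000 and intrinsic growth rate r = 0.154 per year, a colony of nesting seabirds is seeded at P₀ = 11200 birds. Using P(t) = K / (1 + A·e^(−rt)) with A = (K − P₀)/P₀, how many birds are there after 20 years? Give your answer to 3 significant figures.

A = (371000 − 11200)/11200 = 32.125
P(20) = 371000 / (1 + 32.125·e^(−0.154·20)) = 371000 / (1 + 32.125·0.045959)
= 371000 / 2.47644 ≈ 149811.76

≈ 150,000 birds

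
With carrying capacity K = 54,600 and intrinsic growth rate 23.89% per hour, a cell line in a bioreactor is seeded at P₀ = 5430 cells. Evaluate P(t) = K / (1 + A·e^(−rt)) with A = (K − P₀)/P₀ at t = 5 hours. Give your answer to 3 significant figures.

≈ 14,600 cells

A = (54600 − 5430)/5430 = 9.05525
P(5) = 54600 / (1 + 9.05525·e^(−0.2389·5)) = 54600 / (1 + 9.05525·0.302855)
= 54600 / 3.74243 ≈ 14589.45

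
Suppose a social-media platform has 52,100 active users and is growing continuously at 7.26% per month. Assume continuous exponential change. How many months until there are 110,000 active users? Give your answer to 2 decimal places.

t ≈ 10.29 months

110000 = 52100 · e^(0.0726·t)
t = ln(110000/52100) / 0.0726 = ln(2.11132) / 0.0726 = 0.74732 / 0.0726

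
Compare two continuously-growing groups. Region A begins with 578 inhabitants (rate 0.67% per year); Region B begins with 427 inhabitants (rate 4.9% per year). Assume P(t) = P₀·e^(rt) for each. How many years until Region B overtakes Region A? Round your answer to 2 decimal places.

578·e^(0.0067t) = 427·e^(0.049t)
578/427 = e^((0.049 − 0.0067)t) → ln(1.35363) = 0.0423·t
t = 0.30279 / 0.0423

t ≈ 7.16 years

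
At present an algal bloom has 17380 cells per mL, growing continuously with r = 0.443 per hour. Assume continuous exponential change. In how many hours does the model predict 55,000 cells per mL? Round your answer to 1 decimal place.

55000 = 17380 · e^(0.443·t)
t = ln(55000/17380) / 0.443 = ln(3.16456) / 0.443 = 1.15201 / 0.443

t ≈ 2.6 hours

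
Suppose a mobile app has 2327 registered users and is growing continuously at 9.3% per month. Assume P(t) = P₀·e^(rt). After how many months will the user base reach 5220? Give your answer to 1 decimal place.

t ≈ 8.7 months

5220 = 2327 · e^(0.093·t)
t = ln(5220/2327) / 0.093 = ln(2.24323) / 0.093 = 0.80792 / 0.093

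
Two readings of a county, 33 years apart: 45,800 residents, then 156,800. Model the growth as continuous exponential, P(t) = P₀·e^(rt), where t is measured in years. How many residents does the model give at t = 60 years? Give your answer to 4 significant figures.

r = ln(156800/45800) / 33 ≈ 0.037294 per year
P(60) = 45800 · e^(0.037294·60) = 45800 · 9.37093 ≈ 429188.77

≈ 429,200 residents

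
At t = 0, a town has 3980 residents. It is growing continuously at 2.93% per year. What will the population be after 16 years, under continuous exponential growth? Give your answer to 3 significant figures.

≈ 6,360 residents

P(16) = 3980 · e^(0.0293·16) = 3980 · e^(0.4688)
= 3980 · 1.59808 ≈ 6360.34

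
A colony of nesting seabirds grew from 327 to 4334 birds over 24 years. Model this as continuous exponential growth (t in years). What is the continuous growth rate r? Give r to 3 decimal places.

4334 = 327 · e^(r·24)
e^(24r) = 4334/327 = 13.25382
r = ln(13.25382) / 24 = 2.58429 / 24

r ≈ 0.108 per year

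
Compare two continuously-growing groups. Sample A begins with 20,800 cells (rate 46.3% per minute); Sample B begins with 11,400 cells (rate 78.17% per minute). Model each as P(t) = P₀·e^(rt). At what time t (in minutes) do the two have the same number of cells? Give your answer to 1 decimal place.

t ≈ 1.9 minutes

20800·e^(0.463t) = 11400·e^(0.7817t)
20800/11400 = e^((0.7817 − 0.463)t) → ln(1.82456) = 0.3187·t
t = 0.60134 / 0.3187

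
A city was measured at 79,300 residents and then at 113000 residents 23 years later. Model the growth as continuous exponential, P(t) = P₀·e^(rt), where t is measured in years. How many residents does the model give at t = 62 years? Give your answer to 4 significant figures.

r = ln(113000/79300) / 23 ≈ 0.015398 per year
P(62) = 79300 · e^(0.015398·62) = 79300 · 2.5978 ≈ 206005.43

≈ 206,000 residents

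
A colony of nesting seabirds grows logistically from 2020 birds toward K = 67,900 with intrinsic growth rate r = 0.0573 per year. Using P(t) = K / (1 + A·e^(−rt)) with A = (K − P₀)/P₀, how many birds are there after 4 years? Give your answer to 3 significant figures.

A = (67900 − 2020)/2020 = 32.61386
P(4) = 67900 / (1 + 32.61386·e^(−0.0573·4)) = 67900 / (1 + 32.61386·0.795169)
= 67900 / 26.93355 ≈ 2521.02

≈ 2,520 birds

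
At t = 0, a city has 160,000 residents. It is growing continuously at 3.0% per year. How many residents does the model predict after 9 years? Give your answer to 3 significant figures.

≈ 210,000 residents

P(9) = 160000 · e^(0.03·9) = 160000 · e^(0.27)
= 160000 · 1.30996 ≈ 209594.31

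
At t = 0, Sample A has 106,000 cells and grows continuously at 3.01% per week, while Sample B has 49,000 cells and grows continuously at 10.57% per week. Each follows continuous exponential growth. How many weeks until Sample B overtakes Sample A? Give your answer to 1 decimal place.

106000·e^(0.0301t) = 49000·e^(0.1057t)
106000/49000 = e^((0.1057 − 0.0301)t) → ln(2.16327) = 0.0756·t
t = 0.77162 / 0.0756

t ≈ 10.2 weeks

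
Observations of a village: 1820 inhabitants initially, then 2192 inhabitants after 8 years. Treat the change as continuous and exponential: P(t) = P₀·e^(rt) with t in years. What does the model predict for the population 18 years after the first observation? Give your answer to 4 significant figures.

≈ 2,766 inhabitants

r = ln(2192/1820) / 8 ≈ 0.023247 per year
P(18) = 1820 · e^(0.023247·18) = 1820 · 1.5196 ≈ 2765.68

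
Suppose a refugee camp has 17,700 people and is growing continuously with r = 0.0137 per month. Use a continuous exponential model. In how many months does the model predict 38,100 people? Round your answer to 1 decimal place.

38100 = 17700 · e^(0.0137·t)
t = ln(38100/17700) / 0.0137 = ln(2.15254) / 0.0137 = 0.76665 / 0.0137

t ≈ 56.0 months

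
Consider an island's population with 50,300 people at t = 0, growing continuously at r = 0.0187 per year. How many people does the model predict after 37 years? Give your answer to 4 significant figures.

P(37) = 50300 · e^(0.0187·37) = 50300 · e^(0.6919)
= 50300 · 1.99751 ≈ 100474.61

≈ 100,500 people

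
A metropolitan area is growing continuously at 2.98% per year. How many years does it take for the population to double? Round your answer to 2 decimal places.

doubling time ≈ 23.26 years

doubling time = ln(2) / |r| = 0.69315 / 0.0298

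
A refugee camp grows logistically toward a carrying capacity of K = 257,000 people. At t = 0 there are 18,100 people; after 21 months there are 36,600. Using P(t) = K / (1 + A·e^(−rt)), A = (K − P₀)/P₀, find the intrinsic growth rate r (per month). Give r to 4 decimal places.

r ≈ 0.0374 per month

A = (257000 − 18100)/18100 = 13.1989
36600 = 257000/(1 + 13.1989·e^(−r·21)) → e^(−21r) = (7.02186 − 1)/13.1989 = 0.45624
r = −ln(0.45624)/21 = 0.78474/21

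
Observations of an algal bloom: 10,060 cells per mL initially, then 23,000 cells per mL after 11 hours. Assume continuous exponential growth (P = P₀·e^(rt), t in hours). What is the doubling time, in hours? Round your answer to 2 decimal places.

doubling time ≈ 9.22 hours

r = ln(23000/10060) / 11 = ln(2.28628) / 11 ≈ 0.075175 per hour
doubling time = ln 2 / |r| = 0.69315 / 0.075175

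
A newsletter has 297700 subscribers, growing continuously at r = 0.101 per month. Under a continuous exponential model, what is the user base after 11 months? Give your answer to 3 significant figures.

P(11) = 297700 · e^(0.101·11) = 297700 · e^(1.111)
= 297700 · 3.03739 ≈ 904232.27

≈ 904,000 subscribers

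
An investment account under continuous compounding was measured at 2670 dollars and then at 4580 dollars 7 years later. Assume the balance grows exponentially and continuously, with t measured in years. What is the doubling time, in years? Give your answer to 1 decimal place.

r = ln(4580/2670) / 7 = ln(1.71536) / 7 ≈ 0.077089 per year
doubling time = ln 2 / |r| = 0.69315 / 0.077089

doubling time ≈ 9.0 years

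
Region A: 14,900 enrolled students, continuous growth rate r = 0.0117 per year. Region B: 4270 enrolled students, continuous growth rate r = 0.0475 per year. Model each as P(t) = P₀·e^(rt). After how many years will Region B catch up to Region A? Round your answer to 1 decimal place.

14900·e^(0.0117t) = 4270·e^(0.0475t)
14900/4270 = e^((0.0475 − 0.0117)t) → ln(3.48946) = 0.0358·t
t = 1.24975 / 0.0358

t ≈ 34.9 years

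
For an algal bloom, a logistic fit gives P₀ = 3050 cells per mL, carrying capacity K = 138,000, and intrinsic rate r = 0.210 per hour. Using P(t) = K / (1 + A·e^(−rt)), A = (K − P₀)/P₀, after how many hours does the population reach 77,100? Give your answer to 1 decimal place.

A = (138000 − 3050)/3050 = 44.2459
77100 = 138000/(1 + 44.2459·e^(−0.21t)) → 1 + 44.2459·e^(−0.21t) = 1.78988
e^(−0.21t) = 0.017852 → t = ln(56.01575)/0.21 = 4.02563/0.21

t ≈ 19.2 hours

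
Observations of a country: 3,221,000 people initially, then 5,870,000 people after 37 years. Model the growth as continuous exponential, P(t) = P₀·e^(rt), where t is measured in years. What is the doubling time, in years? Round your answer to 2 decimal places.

doubling time ≈ 42.73 years

r = ln(5870000/3221000) / 37 = ln(1.82242) / 37 ≈ 0.016221 per year
doubling time = ln 2 / |r| = 0.69315 / 0.016221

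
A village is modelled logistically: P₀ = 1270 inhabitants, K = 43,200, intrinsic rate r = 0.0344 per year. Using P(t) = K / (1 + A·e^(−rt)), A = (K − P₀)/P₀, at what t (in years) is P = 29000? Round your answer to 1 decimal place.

t ≈ 122.4 years

A = (43200 − 1270)/1270 = 33.01575
29000 = 43200/(1 + 33.01575·e^(−0.0344t)) → 1 + 33.01575·e^(−0.0344t) = 1.48966
e^(−0.0344t) = 0.014831 → t = ln(67.42653)/0.0344 = 4.21104/0.0344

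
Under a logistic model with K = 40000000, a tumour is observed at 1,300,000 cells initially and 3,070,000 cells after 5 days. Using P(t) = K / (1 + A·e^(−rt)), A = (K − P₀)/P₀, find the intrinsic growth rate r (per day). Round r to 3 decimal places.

r ≈ 0.181 per day

A = (40000000 − 1300000)/1300000 = 29.76923
3070000 = 40000000/(1 + 29.76923·e^(−r·5)) → e^(−5r) = (13.02932 − 1)/29.76923 = 0.404086
r = −ln(0.404086)/5 = 0.90613/5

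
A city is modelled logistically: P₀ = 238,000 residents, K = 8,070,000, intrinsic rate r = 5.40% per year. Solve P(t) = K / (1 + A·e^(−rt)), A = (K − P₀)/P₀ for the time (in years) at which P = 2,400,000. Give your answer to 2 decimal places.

A = (8070000 − 238000)/238000 = 32.90756
2400000 = 8070000/(1 + 32.90756·e^(−0.054t)) → 1 + 32.90756·e^(−0.054t) = 3.3625
e^(−0.054t) = 0.071792 → t = ln(13.92913)/0.054 = 2.63398/0.054

t ≈ 48.78 years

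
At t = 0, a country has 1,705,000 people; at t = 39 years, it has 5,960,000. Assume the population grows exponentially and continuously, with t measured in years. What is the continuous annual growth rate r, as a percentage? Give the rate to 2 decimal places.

r ≈ 3.21% per year

5960000 = 1705000 · e^(r·39)
e^(39r) = 5960000/1705000 = 3.4956
r = ln(3.4956) / 39 = 1.25151 / 39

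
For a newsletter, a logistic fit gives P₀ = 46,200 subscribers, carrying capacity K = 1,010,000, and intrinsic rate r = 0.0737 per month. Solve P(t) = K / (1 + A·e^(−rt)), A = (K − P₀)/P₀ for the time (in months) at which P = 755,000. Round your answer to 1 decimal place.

A = (1010000 − 46200)/46200 = 20.86147
755000 = 1010000/(1 + 20.86147·e^(−0.0737t)) → 1 + 20.86147·e^(−0.0737t) = 1.33775
e^(−0.0737t) = 0.01619 → t = ln(61.76632)/0.0737 = 4.12336/0.0737

t ≈ 55.9 months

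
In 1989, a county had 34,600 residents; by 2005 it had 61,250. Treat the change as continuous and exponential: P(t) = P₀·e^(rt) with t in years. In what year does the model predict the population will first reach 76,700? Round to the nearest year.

year 2011

r = ln(61250/34600) / 16 = 0.57111/16 ≈ 0.035694 per year
t = ln(76700/34600) / r = 0.79605/0.035694 ≈ 22.3 years after 1989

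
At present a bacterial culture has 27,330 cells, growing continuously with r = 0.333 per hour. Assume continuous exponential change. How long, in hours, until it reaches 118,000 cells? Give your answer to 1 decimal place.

118000 = 27330 · e^(0.333·t)
t = ln(118000/27330) / 0.333 = ln(4.3176) / 0.333 = 1.4627 / 0.333

t ≈ 4.4 hours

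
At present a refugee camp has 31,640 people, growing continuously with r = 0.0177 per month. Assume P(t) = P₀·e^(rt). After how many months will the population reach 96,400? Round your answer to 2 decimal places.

t ≈ 62.94 months

96400 = 31640 · e^(0.0177·t)
t = ln(96400/31640) / 0.0177 = ln(3.04678) / 0.0177 = 1.11408 / 0.0177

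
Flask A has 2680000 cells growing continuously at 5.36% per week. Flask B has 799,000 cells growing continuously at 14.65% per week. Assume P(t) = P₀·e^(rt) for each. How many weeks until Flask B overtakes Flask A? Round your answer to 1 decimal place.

2680000·e^(0.0536t) = 799000·e^(0.1465t)
2680000/799000 = e^((0.1465 − 0.0536)t) → ln(3.35419) = 0.0929·t
t = 1.21021 / 0.0929

t ≈ 13.0 weeks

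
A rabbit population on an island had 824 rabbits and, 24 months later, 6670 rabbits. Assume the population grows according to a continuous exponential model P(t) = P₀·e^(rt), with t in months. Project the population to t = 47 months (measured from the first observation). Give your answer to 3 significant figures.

r = ln(6670/824) / 24 ≈ 0.087134 per month
P(47) = 824 · e^(0.087134·47) = 824 · 60.05589 ≈ 49486.06

≈ 49,500 rabbits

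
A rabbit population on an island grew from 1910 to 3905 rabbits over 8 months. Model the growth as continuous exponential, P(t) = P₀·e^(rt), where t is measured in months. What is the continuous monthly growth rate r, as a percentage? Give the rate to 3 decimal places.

r ≈ 8.939% per month

3905 = 1910 · e^(r·8)
e^(8r) = 3905/1910 = 2.0445
r = ln(2.0445) / 8 = 0.71515 / 8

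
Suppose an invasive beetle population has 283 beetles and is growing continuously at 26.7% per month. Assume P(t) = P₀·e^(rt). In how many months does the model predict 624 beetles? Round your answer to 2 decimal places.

t ≈ 2.96 months

624 = 283 · e^(0.267·t)
t = ln(624/283) / 0.267 = ln(2.20495) / 0.267 = 0.7907 / 0.267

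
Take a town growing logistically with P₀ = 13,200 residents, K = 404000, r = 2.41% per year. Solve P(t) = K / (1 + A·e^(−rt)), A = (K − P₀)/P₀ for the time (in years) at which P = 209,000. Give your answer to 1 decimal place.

t ≈ 143.5 years

A = (404000 − 13200)/13200 = 29.60606
209000 = 404000/(1 + 29.60606·e^(−0.0241t)) → 1 + 29.60606·e^(−0.0241t) = 1.93301
e^(−0.0241t) = 0.031514 → t = ln(31.73162)/0.0241 = 3.45731/0.0241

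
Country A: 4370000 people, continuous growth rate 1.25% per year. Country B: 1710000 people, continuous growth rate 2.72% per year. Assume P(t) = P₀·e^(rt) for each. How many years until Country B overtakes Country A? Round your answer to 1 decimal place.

4370000·e^(0.0125t) = 1710000·e^(0.0272t)
4370000/1710000 = e^((0.0272 − 0.0125)t) → ln(2.55556) = 0.0147·t
t = 0.93827 / 0.0147

t ≈ 63.8 years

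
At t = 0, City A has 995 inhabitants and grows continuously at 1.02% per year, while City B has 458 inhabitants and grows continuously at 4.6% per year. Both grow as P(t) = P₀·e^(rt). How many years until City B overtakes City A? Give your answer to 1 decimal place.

995·e^(0.0102t) = 458·e^(0.046t)
995/458 = e^((0.046 − 0.0102)t) → ln(2.17249) = 0.0358·t
t = 0.77587 / 0.0358

t ≈ 21.7 years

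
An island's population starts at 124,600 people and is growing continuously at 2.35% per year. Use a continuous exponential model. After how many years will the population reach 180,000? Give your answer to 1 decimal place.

180000 = 124600 · e^(0.0235·t)
t = ln(180000/124600) / 0.0235 = ln(1.44462) / 0.0235 = 0.36785 / 0.0235

t ≈ 15.7 years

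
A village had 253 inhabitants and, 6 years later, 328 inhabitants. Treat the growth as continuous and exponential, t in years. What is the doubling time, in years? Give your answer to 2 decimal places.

doubling time ≈ 16.02 years

r = ln(328/253) / 6 = ln(1.29644) / 6 ≈ 0.043271 per year
doubling time = ln 2 / |r| = 0.69315 / 0.043271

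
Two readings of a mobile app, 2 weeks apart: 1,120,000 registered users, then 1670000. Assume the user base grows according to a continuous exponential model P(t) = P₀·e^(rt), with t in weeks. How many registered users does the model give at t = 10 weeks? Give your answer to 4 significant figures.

r = ln(1670000/1120000) / 2 ≈ 0.199747 per week
P(10) = 1120000 · e^(0.199747·10) = 1120000 · 7.37042 ≈ 8254870.51

≈ 8,255,000 registered users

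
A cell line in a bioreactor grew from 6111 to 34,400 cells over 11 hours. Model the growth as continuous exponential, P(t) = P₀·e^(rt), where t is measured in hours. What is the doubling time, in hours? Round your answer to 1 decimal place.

doubling time ≈ 4.4 hours

r = ln(34400/6111) / 11 = ln(5.62919) / 11 ≈ 0.157088 per hour
doubling time = ln 2 / |r| = 0.69315 / 0.157088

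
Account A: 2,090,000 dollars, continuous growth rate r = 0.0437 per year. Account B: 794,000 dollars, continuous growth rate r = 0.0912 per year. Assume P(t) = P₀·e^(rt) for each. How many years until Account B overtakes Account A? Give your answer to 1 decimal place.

t ≈ 20.4 years

2090000·e^(0.0437t) = 794000·e^(0.0912t)
2090000/794000 = e^((0.0912 − 0.0437)t) → ln(2.63224) = 0.0475·t
t = 0.96784 / 0.0475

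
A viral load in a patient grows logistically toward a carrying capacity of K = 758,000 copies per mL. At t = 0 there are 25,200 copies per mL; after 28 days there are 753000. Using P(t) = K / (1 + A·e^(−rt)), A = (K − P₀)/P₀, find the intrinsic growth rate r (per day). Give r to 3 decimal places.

A = (758000 − 25200)/25200 = 29.07937
753000 = 758000/(1 + 29.07937·e^(−r·28)) → e^(−28r) = (1.00664 − 1)/29.07937 = 0.000228
r = −ln(0.000228)/28 = 8.38466/28

r ≈ 0.299 per day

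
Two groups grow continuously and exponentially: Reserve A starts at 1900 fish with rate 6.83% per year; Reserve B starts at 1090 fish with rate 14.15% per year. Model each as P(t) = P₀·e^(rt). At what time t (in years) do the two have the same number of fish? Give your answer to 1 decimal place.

1900·e^(0.0683t) = 1090·e^(0.1415t)
1900/1090 = e^((0.1415 − 0.0683)t) → ln(1.74312) = 0.0732·t
t = 0.55568 / 0.0732

t ≈ 7.6 years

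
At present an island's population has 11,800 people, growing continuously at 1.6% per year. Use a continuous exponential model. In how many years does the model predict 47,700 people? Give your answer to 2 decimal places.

t ≈ 87.30 years

47700 = 11800 · e^(0.016·t)
t = ln(47700/11800) / 0.016 = ln(4.04237) / 0.016 = 1.39683 / 0.016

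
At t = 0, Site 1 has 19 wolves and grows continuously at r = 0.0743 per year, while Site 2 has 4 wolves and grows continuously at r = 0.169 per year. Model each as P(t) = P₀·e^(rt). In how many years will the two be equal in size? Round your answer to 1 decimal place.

19·e^(0.0743t) = 4·e^(0.169t)
19/4 = e^((0.169 − 0.0743)t) → ln(4.75) = 0.0947·t
t = 1.55814 / 0.0947

t ≈ 16.5 years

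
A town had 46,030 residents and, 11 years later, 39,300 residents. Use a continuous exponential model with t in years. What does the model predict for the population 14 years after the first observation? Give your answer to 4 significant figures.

r = ln(39300/46030) / 11 ≈ -0.01437 per year
P(14) = 46030 · e^(-0.01437·14) = 46030 · 0.81777 ≈ 37641.79

≈ 37,640 residents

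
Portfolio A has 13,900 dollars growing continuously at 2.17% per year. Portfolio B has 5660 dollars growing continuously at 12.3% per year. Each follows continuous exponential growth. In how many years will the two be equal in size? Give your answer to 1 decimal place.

13900·e^(0.0217t) = 5660·e^(0.123t)
13900/5660 = e^((0.123 − 0.0217)t) → ln(2.45583) = 0.1013·t
t = 0.89846 / 0.1013

t ≈ 8.9 years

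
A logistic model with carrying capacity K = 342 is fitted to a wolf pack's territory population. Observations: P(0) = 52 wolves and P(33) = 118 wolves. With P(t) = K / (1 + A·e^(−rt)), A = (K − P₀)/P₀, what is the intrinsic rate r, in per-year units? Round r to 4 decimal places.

r ≈ 0.0327 per year

A = (342 − 52)/52 = 5.57692
118 = 342/(1 + 5.57692·e^(−r·33)) → e^(−33r) = (2.89831 − 1)/5.57692 = 0.340386
r = −ln(0.340386)/33 = 1.07768/33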